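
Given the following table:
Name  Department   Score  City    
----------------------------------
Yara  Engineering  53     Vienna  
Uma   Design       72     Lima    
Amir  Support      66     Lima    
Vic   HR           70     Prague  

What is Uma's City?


Row 2: Uma
City = Lima

ANSWER: Lima


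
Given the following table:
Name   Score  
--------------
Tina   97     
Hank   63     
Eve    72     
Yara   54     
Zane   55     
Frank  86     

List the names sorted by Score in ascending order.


Sorting by Score (ascending):
  Yara: 54
  Zane: 55
  Hank: 63
  Eve: 72
  Frank: 86
  Tina: 97


ANSWER: Yara, Zane, Hank, Eve, Frank, Tina


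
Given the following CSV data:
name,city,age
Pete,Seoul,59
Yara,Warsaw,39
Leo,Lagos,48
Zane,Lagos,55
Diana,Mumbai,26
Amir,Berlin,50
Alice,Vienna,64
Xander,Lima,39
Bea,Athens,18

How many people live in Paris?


Scanning city column for 'Paris':
Total matches: 0

ANSWER: 0


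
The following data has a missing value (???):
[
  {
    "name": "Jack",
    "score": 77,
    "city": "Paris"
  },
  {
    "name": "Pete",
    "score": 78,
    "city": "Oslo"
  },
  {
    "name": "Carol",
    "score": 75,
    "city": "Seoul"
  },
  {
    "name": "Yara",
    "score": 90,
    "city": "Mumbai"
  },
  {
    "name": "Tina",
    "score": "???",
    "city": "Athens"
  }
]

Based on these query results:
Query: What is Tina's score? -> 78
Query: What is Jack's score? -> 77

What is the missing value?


The missing value is Tina's score
From query: Tina's score = 78

ANSWER: 78


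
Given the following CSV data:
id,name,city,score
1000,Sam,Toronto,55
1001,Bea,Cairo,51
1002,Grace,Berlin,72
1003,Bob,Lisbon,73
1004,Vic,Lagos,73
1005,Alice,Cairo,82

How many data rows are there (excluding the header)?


Counting rows (excluding header):
Header: id,name,city,score
Data rows: 6

ANSWER: 6


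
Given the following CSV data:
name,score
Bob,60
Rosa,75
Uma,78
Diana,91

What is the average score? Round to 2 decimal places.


Scores: 60, 75, 78, 91
Sum = 304
Count = 4
Average = 304 / 4 = 76.00

ANSWER: 76.00


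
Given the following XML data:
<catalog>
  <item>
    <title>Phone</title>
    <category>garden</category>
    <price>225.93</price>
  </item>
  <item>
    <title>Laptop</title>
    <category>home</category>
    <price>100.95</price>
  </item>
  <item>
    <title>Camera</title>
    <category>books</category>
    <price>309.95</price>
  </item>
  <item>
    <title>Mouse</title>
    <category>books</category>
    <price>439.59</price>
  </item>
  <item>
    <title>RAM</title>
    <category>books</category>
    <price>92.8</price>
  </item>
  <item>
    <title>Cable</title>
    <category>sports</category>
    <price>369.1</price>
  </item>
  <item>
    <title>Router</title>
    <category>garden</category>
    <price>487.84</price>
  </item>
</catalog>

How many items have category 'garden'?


Scanning <item> elements for <category>garden</category>:
  Item 1: Phone -> MATCH
  Item 7: Router -> MATCH
Count: 2

ANSWER: 2


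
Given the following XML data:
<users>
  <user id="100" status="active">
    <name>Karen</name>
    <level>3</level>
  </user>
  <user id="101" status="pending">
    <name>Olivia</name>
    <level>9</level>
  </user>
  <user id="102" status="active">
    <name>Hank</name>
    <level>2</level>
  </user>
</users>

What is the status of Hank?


Finding user with name = Hank
user id="102" status="active"

ANSWER: active


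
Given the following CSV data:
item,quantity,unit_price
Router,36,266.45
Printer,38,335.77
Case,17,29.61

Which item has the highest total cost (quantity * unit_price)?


Computing row totals:
  Router: 9592.2
  Printer: 12759.26
  Case: 503.37
Maximum: Printer (12759.26)

ANSWER: Printer


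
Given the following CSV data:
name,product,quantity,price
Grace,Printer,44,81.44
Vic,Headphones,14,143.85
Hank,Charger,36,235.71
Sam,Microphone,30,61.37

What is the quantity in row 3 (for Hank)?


Row 3: Hank
Column 'quantity' = 36

ANSWER: 36


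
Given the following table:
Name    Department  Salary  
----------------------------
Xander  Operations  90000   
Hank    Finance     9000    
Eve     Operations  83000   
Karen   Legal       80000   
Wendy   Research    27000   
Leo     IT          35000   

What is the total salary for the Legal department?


Legal department members:
  Karen: 80000
Total = 80000 = 80000

ANSWER: 80000


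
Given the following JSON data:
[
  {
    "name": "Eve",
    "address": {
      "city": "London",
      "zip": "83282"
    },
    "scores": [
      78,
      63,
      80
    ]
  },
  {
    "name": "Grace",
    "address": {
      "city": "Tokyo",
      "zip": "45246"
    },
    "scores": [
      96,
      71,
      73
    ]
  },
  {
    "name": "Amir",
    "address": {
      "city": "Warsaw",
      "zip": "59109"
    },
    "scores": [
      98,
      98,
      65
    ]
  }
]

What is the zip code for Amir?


Path: records[2].address.zip
Value: 59109

ANSWER: 59109


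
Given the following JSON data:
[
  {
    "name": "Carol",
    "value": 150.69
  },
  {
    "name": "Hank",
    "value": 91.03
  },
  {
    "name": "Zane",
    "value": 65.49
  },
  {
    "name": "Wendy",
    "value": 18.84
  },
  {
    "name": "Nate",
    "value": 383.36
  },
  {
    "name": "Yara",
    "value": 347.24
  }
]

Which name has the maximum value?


Comparing values:
  Carol: 150.69
  Hank: 91.03
  Zane: 65.49
  Wendy: 18.84
  Nate: 383.36
  Yara: 347.24
Maximum: Nate (383.36)

ANSWER: Nate


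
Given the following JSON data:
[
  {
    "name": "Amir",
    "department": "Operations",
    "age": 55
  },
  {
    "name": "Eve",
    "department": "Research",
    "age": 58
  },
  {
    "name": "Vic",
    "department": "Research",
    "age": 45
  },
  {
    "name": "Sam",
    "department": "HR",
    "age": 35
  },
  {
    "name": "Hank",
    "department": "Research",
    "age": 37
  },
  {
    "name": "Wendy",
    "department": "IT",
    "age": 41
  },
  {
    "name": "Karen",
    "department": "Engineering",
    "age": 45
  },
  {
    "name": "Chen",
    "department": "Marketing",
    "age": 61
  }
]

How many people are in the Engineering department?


Scanning records for department = Engineering
  Record 6: Karen
Count: 1

ANSWER: 1


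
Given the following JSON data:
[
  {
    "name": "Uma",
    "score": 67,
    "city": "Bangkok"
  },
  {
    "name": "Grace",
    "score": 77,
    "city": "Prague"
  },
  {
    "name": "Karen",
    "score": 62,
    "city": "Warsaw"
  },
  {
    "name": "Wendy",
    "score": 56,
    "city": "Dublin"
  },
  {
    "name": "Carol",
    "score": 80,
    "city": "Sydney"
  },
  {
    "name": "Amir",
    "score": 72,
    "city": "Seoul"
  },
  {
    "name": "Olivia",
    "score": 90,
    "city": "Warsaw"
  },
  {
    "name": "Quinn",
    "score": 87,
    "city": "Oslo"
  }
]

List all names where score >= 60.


Filtering records where score >= 60:
  Uma (score=67) -> YES
  Grace (score=77) -> YES
  Karen (score=62) -> YES
  Wendy (score=56) -> no
  Carol (score=80) -> YES
  Amir (score=72) -> YES
  Olivia (score=90) -> YES
  Quinn (score=87) -> YES


ANSWER: Uma, Grace, Karen, Carol, Amir, Olivia, Quinn


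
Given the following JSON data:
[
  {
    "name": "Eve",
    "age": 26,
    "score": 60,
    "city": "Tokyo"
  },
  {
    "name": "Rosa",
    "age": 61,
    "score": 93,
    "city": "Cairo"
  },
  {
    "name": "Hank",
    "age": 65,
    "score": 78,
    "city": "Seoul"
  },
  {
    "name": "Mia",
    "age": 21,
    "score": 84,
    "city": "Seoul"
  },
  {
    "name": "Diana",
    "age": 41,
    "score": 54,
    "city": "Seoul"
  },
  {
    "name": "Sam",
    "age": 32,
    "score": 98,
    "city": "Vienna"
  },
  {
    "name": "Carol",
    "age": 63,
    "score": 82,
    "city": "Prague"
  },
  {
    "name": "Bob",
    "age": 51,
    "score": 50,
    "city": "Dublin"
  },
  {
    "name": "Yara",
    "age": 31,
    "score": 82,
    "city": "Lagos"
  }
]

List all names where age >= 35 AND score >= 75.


Checking both conditions:
  Eve (age=26, score=60) -> no
  Rosa (age=61, score=93) -> YES
  Hank (age=65, score=78) -> YES
  Mia (age=21, score=84) -> no
  Diana (age=41, score=54) -> no
  Sam (age=32, score=98) -> no
  Carol (age=63, score=82) -> YES
  Bob (age=51, score=50) -> no
  Yara (age=31, score=82) -> no


ANSWER: Rosa, Hank, Carol


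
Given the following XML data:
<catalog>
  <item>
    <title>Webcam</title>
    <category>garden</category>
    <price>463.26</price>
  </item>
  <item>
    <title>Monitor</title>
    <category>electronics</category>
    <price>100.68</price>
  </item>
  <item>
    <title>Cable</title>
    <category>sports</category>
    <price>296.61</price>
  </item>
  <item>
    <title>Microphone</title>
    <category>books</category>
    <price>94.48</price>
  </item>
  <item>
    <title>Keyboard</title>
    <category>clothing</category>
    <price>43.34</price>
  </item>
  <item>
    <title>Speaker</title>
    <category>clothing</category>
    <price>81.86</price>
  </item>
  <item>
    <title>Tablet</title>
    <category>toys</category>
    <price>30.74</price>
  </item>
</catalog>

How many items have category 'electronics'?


Scanning <item> elements for <category>electronics</category>:
  Item 2: Monitor -> MATCH
Count: 1

ANSWER: 1


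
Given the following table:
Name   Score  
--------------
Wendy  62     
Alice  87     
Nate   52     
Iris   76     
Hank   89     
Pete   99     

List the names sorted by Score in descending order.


Sorting by Score (descending):
  Pete: 99
  Hank: 89
  Alice: 87
  Iris: 76
  Wendy: 62
  Nate: 52


ANSWER: Pete, Hank, Alice, Iris, Wendy, Nate


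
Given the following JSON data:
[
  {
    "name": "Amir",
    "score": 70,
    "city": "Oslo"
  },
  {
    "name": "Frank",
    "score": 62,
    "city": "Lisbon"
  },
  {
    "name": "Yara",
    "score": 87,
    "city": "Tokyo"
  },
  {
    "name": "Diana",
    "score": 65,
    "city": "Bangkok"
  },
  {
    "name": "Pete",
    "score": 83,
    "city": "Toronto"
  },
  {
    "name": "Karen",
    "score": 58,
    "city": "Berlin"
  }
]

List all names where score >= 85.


Filtering records where score >= 85:
  Amir (score=70) -> no
  Frank (score=62) -> no
  Yara (score=87) -> YES
  Diana (score=65) -> no
  Pete (score=83) -> no
  Karen (score=58) -> no


ANSWER: Yara


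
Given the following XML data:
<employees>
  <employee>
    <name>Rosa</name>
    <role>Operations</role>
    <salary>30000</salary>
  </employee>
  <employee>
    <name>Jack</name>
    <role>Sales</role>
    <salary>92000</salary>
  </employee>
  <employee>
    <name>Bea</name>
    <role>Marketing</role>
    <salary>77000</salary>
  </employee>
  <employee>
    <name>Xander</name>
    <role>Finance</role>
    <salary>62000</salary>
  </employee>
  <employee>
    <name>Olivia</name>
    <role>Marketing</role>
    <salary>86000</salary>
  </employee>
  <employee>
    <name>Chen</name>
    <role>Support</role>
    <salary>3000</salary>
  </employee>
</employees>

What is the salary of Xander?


Searching for <employee> with <name>Xander</name>
Found at position 4
<salary>62000</salary>

ANSWER: 62000


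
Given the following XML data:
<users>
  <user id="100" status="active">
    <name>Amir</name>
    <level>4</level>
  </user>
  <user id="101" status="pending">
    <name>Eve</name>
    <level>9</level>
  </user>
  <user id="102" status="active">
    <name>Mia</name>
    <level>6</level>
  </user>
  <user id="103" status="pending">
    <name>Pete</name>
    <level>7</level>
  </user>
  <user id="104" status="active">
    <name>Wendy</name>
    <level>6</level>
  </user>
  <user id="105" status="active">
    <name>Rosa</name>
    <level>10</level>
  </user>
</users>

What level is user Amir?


Finding user: Amir
<level>4</level>

ANSWER: 4


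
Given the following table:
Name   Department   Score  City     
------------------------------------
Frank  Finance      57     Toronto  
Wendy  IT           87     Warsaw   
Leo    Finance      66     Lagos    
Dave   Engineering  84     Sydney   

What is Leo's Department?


Row 3: Leo
Department = Finance

ANSWER: Finance


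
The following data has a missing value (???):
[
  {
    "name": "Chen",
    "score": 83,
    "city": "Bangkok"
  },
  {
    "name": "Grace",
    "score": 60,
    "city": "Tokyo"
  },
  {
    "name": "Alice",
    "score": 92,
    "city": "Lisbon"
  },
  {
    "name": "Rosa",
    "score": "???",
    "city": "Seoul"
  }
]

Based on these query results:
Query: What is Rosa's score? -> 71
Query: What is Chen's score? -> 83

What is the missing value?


The missing value is Rosa's score
From query: Rosa's score = 71

ANSWER: 71


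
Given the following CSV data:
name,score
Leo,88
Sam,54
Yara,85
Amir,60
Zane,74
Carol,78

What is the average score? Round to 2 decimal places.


Scores: 88, 54, 85, 60, 74, 78
Sum = 439
Count = 6
Average = 439 / 6 = 73.17

ANSWER: 73.17


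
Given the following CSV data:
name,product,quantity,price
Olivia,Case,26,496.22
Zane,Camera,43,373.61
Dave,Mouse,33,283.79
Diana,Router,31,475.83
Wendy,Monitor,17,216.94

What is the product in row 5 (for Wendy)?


Row 5: Wendy
Column 'product' = Monitor

ANSWER: Monitor


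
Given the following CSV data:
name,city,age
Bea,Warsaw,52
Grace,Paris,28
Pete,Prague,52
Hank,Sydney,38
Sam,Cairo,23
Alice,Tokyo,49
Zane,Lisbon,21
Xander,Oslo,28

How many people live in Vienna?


Scanning city column for 'Vienna':
Total matches: 0

ANSWER: 0


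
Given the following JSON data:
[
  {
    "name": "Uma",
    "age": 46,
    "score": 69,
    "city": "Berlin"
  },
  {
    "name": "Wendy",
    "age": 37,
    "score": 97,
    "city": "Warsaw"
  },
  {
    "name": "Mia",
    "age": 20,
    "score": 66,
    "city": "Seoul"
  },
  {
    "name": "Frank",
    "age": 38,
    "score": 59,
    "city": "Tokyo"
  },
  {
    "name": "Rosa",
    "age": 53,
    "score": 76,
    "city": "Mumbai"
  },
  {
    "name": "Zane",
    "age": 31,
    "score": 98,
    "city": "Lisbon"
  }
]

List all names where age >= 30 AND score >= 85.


Checking both conditions:
  Uma (age=46, score=69) -> no
  Wendy (age=37, score=97) -> YES
  Mia (age=20, score=66) -> no
  Frank (age=38, score=59) -> no
  Rosa (age=53, score=76) -> no
  Zane (age=31, score=98) -> YES


ANSWER: Wendy, Zane


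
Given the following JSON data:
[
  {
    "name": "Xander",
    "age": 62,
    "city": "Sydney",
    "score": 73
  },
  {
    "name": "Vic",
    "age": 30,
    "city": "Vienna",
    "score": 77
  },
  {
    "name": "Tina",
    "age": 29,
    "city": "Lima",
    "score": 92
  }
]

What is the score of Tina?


Looking up record where name = Tina
Record index: 2
Field 'score' = 92

ANSWER: 92


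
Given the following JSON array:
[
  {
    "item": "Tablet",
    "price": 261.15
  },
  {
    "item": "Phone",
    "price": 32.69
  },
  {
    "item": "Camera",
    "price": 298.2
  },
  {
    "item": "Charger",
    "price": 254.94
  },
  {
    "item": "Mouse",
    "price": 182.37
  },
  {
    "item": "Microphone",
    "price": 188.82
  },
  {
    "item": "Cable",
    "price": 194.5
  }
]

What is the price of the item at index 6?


Array index 6 -> Cable
price = 194.5

ANSWER: 194.5


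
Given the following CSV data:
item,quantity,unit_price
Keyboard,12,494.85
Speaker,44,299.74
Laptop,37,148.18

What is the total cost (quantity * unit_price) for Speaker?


Row: Speaker
quantity = 44
unit_price = 299.74
total = 44 * 299.74 = 13188.56

ANSWER: 13188.56


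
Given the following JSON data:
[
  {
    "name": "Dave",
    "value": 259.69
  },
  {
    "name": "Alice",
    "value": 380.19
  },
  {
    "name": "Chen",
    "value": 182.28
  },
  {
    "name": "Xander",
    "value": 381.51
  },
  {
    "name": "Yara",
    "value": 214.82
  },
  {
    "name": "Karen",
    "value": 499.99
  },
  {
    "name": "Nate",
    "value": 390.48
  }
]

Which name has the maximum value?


Comparing values:
  Dave: 259.69
  Alice: 380.19
  Chen: 182.28
  Xander: 381.51
  Yara: 214.82
  Karen: 499.99
  Nate: 390.48
Maximum: Karen (499.99)

ANSWER: Karen


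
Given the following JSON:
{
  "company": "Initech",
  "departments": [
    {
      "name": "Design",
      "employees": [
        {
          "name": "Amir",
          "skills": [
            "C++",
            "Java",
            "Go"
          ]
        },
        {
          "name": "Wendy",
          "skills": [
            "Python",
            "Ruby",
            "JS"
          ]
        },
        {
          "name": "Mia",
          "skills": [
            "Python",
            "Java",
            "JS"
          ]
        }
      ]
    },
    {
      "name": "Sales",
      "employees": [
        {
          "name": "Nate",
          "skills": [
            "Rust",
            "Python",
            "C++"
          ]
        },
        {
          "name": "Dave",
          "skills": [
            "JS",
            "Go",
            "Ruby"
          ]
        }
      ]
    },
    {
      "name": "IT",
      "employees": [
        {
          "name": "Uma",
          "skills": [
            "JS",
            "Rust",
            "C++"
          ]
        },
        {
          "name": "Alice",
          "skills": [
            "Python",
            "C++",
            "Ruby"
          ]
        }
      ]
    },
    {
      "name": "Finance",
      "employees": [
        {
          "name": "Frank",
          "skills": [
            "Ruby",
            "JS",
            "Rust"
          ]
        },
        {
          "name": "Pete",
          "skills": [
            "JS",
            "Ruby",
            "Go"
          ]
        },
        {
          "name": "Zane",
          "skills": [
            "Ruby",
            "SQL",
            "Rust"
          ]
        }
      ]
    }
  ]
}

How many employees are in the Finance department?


Path: departments[3].employees
Count: 3

ANSWER: 3


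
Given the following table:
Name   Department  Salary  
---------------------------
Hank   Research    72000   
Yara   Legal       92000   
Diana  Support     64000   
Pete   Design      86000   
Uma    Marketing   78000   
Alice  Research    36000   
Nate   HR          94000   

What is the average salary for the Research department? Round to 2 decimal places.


Research department members:
  Hank: 72000
  Alice: 36000
Sum = 108000
Count = 2
Average = 108000 / 2 = 54000.00

ANSWER: 54000.00


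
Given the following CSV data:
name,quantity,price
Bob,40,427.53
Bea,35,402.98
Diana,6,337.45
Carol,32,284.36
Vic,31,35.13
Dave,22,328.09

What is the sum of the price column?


Values in 'price' column:
  Row 1: 427.53
  Row 2: 402.98
  Row 3: 337.45
  Row 4: 284.36
  Row 5: 35.13
  Row 6: 328.09
Sum = 427.53 + 402.98 + 337.45 + 284.36 + 35.13 + 328.09 = 1815.54

ANSWER: 1815.54


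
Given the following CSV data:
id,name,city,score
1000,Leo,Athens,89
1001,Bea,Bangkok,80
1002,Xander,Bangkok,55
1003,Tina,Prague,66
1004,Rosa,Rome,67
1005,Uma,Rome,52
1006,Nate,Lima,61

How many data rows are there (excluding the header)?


Counting rows (excluding header):
Header: id,name,city,score
Data rows: 7

ANSWER: 7


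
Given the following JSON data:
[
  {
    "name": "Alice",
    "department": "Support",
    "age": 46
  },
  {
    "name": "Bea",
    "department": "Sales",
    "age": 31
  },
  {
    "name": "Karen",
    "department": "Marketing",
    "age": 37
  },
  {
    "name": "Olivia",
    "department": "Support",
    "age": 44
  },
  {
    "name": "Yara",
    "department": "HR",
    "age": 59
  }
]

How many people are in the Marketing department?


Scanning records for department = Marketing
  Record 2: Karen
Count: 1

ANSWER: 1


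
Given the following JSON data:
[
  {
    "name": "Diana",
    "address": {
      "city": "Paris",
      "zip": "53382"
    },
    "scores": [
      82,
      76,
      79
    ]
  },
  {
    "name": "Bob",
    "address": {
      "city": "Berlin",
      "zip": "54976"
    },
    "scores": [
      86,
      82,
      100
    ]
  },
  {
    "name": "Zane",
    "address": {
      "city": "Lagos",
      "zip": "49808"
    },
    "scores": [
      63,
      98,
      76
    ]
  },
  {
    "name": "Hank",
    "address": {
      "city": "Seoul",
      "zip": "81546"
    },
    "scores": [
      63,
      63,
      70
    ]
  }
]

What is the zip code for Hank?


Path: records[3].address.zip
Value: 81546

ANSWER: 81546


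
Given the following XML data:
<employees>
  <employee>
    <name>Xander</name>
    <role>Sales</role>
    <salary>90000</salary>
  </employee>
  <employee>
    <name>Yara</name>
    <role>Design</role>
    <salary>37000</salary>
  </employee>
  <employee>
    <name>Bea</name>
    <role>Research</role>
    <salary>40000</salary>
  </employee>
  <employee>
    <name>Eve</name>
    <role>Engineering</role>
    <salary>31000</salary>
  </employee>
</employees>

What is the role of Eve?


Searching for <employee> with <name>Eve</name>
Found at position 4
<role>Engineering</role>

ANSWER: Engineering


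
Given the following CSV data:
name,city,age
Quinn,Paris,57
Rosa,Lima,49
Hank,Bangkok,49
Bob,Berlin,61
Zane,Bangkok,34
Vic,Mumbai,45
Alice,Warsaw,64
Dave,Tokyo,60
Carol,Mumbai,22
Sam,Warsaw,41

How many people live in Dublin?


Scanning city column for 'Dublin':
Total matches: 0

ANSWER: 0


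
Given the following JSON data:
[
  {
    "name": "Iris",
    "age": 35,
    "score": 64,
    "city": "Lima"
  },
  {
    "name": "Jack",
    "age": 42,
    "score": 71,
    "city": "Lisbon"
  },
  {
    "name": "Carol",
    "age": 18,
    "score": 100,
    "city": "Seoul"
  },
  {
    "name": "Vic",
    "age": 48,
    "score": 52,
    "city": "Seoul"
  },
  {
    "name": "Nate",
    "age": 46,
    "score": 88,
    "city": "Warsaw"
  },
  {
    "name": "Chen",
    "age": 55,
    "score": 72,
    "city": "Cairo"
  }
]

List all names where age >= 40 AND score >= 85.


Checking both conditions:
  Iris (age=35, score=64) -> no
  Jack (age=42, score=71) -> no
  Carol (age=18, score=100) -> no
  Vic (age=48, score=52) -> no
  Nate (age=46, score=88) -> YES
  Chen (age=55, score=72) -> no


ANSWER: Nate


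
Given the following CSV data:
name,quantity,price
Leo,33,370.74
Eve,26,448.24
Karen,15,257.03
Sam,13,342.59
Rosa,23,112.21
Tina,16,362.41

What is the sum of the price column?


Values in 'price' column:
  Row 1: 370.74
  Row 2: 448.24
  Row 3: 257.03
  Row 4: 342.59
  Row 5: 112.21
  Row 6: 362.41
Sum = 370.74 + 448.24 + 257.03 + 342.59 + 112.21 + 362.41 = 1893.22

ANSWER: 1893.22


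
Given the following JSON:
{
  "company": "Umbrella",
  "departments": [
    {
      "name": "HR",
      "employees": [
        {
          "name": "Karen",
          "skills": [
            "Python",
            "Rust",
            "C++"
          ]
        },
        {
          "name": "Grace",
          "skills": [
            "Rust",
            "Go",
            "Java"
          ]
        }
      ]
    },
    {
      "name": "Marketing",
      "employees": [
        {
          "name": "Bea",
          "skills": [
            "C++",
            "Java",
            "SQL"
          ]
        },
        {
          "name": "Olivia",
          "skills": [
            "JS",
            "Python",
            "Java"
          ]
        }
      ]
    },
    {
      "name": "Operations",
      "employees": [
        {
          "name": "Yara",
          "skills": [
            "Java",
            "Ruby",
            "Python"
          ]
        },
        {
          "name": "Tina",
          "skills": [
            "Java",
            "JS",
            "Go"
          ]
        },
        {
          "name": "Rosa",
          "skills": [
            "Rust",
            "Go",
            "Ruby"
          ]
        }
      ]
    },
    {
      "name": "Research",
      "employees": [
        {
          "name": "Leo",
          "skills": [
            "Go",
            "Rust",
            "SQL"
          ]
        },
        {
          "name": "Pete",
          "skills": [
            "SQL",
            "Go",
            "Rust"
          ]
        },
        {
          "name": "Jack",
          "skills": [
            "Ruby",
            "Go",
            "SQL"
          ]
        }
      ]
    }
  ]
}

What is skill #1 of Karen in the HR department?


Path: departments[0].employees[0].skills[0]
Value: Python

ANSWER: Python


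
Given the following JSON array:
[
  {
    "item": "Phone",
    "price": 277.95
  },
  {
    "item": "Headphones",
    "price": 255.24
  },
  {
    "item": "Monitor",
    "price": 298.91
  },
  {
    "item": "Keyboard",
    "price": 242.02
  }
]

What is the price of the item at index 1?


Array index 1 -> Headphones
price = 255.24

ANSWER: 255.24


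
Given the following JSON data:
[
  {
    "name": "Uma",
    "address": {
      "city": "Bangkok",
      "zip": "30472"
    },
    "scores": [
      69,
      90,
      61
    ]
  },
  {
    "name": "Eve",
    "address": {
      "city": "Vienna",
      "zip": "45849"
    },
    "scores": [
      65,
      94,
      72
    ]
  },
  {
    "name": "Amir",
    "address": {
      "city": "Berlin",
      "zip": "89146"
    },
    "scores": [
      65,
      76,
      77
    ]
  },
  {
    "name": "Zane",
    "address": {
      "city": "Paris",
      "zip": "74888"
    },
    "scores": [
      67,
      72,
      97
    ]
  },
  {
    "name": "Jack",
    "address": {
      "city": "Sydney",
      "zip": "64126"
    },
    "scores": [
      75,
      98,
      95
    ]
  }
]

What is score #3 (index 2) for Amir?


Path: records[2].scores[2]
Value: 77

ANSWER: 77


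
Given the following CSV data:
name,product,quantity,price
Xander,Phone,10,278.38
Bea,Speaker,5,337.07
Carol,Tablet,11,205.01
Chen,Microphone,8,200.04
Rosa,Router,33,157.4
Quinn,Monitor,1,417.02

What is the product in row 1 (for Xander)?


Row 1: Xander
Column 'product' = Phone

ANSWER: Phone


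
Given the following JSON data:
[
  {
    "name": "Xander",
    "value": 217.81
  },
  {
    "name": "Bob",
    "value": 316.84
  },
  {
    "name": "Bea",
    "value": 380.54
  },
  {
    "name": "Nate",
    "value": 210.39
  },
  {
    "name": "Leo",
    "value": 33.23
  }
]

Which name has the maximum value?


Comparing values:
  Xander: 217.81
  Bob: 316.84
  Bea: 380.54
  Nate: 210.39
  Leo: 33.23
Maximum: Bea (380.54)

ANSWER: Bea


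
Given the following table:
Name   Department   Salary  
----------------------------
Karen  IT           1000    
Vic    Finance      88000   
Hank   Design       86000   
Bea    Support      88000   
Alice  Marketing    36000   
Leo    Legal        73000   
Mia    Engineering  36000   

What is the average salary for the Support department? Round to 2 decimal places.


Support department members:
  Bea: 88000
Sum = 88000
Count = 1
Average = 88000 / 1 = 88000.00

ANSWER: 88000.00


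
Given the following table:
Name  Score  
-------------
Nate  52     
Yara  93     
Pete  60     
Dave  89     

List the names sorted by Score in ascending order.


Sorting by Score (ascending):
  Nate: 52
  Pete: 60
  Dave: 89
  Yara: 93


ANSWER: Nate, Pete, Dave, Yara


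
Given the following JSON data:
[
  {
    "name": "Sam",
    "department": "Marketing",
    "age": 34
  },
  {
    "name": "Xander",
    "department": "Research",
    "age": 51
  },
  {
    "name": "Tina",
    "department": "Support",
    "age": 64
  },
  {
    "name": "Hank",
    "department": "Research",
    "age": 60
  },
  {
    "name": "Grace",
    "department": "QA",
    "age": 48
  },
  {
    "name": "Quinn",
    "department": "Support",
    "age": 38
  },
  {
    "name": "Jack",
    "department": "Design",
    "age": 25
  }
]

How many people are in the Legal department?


Scanning records for department = Legal
  No matches found
Count: 0

ANSWER: 0


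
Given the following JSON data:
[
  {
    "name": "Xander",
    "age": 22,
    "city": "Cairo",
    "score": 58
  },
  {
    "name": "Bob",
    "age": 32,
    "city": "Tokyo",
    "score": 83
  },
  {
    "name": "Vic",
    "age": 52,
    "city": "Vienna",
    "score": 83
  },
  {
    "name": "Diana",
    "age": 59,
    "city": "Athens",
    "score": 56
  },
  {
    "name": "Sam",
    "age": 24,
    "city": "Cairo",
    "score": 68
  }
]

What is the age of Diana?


Looking up record where name = Diana
Record index: 3
Field 'age' = 59

ANSWER: 59


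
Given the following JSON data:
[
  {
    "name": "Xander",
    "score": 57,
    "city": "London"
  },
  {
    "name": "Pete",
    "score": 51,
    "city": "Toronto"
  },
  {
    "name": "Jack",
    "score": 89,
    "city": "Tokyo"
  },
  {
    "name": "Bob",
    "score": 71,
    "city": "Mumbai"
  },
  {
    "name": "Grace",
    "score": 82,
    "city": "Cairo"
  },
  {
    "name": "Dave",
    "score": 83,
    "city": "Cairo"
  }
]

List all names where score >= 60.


Filtering records where score >= 60:
  Xander (score=57) -> no
  Pete (score=51) -> no
  Jack (score=89) -> YES
  Bob (score=71) -> YES
  Grace (score=82) -> YES
  Dave (score=83) -> YES


ANSWER: Jack, Bob, Grace, Dave


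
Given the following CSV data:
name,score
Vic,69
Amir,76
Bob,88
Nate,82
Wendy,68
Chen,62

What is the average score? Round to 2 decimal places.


Scores: 69, 76, 88, 82, 68, 62
Sum = 445
Count = 6
Average = 445 / 6 = 74.17

ANSWER: 74.17


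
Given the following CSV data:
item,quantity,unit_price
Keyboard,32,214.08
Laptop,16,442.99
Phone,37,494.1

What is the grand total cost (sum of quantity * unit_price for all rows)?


Computing row totals:
  Keyboard: 32 * 214.08 = 6850.56
  Laptop: 16 * 442.99 = 7087.84
  Phone: 37 * 494.1 = 18281.7
Grand total = 6850.56 + 7087.84 + 18281.7 = 32220.1

ANSWER: 32220.1


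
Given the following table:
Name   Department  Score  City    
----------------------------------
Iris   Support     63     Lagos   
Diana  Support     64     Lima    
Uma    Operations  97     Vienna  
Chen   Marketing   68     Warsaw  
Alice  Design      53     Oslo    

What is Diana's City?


Row 2: Diana
City = Lima

ANSWER: Lima


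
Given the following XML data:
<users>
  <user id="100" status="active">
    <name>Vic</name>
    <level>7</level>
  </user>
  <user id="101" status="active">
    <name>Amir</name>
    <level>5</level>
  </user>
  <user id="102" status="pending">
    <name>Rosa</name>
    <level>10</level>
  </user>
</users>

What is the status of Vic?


Finding user with name = Vic
user id="100" status="active"

ANSWER: active


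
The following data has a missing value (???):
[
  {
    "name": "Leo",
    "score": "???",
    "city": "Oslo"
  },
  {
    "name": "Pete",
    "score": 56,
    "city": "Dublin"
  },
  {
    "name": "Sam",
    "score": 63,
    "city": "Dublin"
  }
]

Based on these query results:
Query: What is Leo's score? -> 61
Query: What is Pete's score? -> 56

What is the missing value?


The missing value is Leo's score
From query: Leo's score = 61

ANSWER: 61


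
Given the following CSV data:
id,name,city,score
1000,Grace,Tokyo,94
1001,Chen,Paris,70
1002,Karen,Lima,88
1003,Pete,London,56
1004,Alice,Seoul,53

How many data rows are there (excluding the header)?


Counting rows (excluding header):
Header: id,name,city,score
Data rows: 5

ANSWER: 5


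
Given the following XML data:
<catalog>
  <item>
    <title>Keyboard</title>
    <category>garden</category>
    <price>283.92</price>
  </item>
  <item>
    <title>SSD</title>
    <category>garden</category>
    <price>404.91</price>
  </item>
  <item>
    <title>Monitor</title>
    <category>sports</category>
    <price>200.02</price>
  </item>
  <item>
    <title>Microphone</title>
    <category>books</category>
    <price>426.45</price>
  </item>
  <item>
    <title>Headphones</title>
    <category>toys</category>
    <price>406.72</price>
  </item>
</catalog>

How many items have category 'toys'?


Scanning <item> elements for <category>toys</category>:
  Item 5: Headphones -> MATCH
Count: 1

ANSWER: 1


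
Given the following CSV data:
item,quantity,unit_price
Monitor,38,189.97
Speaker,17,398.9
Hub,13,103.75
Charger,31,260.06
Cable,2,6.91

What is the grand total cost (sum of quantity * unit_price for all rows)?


Computing row totals:
  Monitor: 38 * 189.97 = 7218.86
  Speaker: 17 * 398.9 = 6781.3
  Hub: 13 * 103.75 = 1348.75
  Charger: 31 * 260.06 = 8061.86
  Cable: 2 * 6.91 = 13.82
Grand total = 7218.86 + 6781.3 + 1348.75 + 8061.86 + 13.82 = 23424.59

ANSWER: 23424.59


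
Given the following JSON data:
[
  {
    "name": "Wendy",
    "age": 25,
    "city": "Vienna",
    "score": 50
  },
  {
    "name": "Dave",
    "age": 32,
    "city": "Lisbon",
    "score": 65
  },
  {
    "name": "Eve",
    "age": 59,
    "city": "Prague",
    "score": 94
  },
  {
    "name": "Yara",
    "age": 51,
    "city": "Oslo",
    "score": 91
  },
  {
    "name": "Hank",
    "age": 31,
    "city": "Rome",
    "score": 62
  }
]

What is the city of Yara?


Looking up record where name = Yara
Record index: 3
Field 'city' = Oslo

ANSWER: Oslo


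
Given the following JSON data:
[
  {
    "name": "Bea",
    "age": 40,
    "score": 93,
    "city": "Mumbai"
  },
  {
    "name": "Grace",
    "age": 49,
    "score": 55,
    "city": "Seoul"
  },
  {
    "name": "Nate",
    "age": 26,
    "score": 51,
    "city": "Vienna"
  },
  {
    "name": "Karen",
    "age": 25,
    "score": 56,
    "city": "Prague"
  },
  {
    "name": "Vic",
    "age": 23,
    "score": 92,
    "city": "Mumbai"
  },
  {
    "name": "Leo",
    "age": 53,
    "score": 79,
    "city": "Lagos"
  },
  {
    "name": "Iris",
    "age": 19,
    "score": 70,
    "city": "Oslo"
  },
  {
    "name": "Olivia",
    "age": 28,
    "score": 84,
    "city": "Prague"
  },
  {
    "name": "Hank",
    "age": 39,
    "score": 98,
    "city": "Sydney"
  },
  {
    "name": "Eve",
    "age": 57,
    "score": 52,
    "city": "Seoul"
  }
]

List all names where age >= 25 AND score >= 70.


Checking both conditions:
  Bea (age=40, score=93) -> YES
  Grace (age=49, score=55) -> no
  Nate (age=26, score=51) -> no
  Karen (age=25, score=56) -> no
  Vic (age=23, score=92) -> no
  Leo (age=53, score=79) -> YES
  Iris (age=19, score=70) -> no
  Olivia (age=28, score=84) -> YES
  Hank (age=39, score=98) -> YES
  Eve (age=57, score=52) -> no


ANSWER: Bea, Leo, Olivia, Hank


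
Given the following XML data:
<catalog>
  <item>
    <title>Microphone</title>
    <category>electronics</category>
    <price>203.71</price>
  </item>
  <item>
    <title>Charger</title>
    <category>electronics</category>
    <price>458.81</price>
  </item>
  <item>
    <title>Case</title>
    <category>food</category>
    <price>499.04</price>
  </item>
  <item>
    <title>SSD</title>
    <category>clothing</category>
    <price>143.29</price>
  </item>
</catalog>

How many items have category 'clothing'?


Scanning <item> elements for <category>clothing</category>:
  Item 4: SSD -> MATCH
Count: 1

ANSWER: 1


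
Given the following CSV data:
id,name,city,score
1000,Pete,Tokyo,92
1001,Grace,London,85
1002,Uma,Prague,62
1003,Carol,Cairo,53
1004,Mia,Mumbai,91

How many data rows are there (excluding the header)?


Counting rows (excluding header):
Header: id,name,city,score
Data rows: 5

ANSWER: 5


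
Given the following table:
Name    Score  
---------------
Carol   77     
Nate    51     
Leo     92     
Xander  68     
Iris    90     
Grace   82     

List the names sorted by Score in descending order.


Sorting by Score (descending):
  Leo: 92
  Iris: 90
  Grace: 82
  Carol: 77
  Xander: 68
  Nate: 51


ANSWER: Leo, Iris, Grace, Carol, Xander, Nate


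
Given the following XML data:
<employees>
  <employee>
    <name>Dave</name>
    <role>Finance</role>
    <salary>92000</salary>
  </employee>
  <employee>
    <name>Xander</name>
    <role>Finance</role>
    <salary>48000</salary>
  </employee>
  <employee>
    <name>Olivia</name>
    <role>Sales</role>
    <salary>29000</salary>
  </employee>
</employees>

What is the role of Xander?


Searching for <employee> with <name>Xander</name>
Found at position 2
<role>Finance</role>

ANSWER: Finance


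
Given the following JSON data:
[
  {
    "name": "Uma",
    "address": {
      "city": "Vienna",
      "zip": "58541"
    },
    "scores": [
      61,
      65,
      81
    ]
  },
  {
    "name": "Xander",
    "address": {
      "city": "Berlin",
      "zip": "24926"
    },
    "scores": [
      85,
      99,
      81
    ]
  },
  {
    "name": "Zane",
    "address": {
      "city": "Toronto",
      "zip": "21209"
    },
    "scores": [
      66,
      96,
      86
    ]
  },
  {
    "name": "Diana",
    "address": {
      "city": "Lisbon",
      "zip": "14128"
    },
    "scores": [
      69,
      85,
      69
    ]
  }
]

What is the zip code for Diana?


Path: records[3].address.zip
Value: 14128

ANSWER: 14128


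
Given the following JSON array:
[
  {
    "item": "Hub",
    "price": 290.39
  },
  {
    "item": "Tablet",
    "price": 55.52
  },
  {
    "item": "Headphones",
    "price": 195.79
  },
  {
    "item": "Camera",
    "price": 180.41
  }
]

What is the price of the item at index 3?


Array index 3 -> Camera
price = 180.41

ANSWER: 180.41


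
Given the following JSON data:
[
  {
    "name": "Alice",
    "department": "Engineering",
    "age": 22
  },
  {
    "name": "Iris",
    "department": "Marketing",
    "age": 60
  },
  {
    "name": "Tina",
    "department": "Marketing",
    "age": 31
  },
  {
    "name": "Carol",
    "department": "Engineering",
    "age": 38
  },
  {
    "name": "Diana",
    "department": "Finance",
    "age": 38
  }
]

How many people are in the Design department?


Scanning records for department = Design
  No matches found
Count: 0

ANSWER: 0


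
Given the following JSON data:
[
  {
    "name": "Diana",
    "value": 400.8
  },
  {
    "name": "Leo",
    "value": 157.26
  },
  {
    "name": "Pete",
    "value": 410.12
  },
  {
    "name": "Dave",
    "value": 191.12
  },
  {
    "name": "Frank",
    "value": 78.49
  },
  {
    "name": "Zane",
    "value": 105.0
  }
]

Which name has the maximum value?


Comparing values:
  Diana: 400.8
  Leo: 157.26
  Pete: 410.12
  Dave: 191.12
  Frank: 78.49
  Zane: 105.0
Maximum: Pete (410.12)

ANSWER: Pete


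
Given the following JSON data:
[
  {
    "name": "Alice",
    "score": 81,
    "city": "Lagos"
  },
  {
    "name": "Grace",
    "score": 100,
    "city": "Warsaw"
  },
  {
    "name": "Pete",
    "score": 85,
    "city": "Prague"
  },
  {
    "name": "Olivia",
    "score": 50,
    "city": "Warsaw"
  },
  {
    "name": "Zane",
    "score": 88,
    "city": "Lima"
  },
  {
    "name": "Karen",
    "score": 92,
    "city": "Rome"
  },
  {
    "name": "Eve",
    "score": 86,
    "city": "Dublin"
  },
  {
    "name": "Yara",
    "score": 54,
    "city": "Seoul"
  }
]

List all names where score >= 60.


Filtering records where score >= 60:
  Alice (score=81) -> YES
  Grace (score=100) -> YES
  Pete (score=85) -> YES
  Olivia (score=50) -> no
  Zane (score=88) -> YES
  Karen (score=92) -> YES
  Eve (score=86) -> YES
  Yara (score=54) -> no


ANSWER: Alice, Grace, Pete, Zane, Karen, Eve


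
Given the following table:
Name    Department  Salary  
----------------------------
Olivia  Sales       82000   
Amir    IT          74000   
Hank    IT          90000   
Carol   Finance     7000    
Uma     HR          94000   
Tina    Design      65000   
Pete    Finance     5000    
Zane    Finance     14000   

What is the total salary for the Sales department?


Sales department members:
  Olivia: 82000
Total = 82000 = 82000

ANSWER: 82000


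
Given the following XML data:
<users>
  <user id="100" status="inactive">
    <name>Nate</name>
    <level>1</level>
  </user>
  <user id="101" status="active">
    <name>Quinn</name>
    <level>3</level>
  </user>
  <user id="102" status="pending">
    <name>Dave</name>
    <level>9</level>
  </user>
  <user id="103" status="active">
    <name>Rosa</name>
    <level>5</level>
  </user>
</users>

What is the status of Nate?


Finding user with name = Nate
user id="100" status="inactive"

ANSWER: inactive


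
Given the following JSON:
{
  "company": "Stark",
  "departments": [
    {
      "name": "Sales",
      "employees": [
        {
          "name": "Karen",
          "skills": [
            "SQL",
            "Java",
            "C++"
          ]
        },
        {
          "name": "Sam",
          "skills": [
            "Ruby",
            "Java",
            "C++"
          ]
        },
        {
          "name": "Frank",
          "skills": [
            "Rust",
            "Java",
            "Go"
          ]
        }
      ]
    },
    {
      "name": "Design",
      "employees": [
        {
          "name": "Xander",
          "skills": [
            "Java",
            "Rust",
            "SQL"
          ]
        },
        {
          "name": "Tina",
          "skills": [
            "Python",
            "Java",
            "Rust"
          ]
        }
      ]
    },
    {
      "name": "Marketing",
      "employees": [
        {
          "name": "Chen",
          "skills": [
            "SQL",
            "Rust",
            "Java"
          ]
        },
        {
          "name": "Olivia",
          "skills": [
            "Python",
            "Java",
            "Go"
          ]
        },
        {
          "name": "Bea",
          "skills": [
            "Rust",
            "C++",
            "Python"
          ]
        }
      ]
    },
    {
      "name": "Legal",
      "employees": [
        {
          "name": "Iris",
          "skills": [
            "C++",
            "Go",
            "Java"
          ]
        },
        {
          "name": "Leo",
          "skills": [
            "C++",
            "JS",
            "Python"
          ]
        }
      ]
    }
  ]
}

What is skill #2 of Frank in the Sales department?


Path: departments[0].employees[2].skills[1]
Value: Java

ANSWER: Java
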